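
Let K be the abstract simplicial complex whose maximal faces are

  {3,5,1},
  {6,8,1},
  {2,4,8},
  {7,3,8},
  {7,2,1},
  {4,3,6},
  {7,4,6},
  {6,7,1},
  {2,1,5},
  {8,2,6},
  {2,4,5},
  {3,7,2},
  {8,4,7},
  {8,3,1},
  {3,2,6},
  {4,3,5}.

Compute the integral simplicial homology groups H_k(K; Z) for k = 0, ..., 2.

H_0 = Z,  H_1 = Z^2,  H_2 = Z.

Take the total order 1 < 2 < 3 < 4 < 5 < 6 < 7 < 8 on the vertex set. Then K (dimension 2) consists of the simplices:

  0-simplices (8): [1], [2], [3], [4], [5], [6], [7], [8]
  1-simplices (24): (24 of them)
  2-simplices (16): [1,2,5], [1,2,7], [1,3,5], [1,3,8], [1,6,7], [1,6,8], [2,3,6], [2,3,7], [2,4,5], [2,4,8], [2,6,8], [3,4,5], [3,4,6], [3,7,8], [4,6,7], [4,7,8]

so the chain groups are C_0 ≅ Z^8, C_1 ≅ Z^24, C_2 ≅ Z^16.

Boundary ∂_1: C_1 → C_0 sends each edge [p,q] (with p < q) to q − p. For instance
  ∂[7,8] = [8] − [7].
The 8×24 boundary matrix has rank 7 and Smith normal form diag(1,1,1,1,1,1,1).

The boundary map ∂_2: C_2 → C_1 acts by ∂[p,q,r] = [q,r] − [p,r] + [p,q]. For instance
  ∂[1,2,7] = [2,7] − [1,7] + [1,2],
  ∂[3,4,6] = [4,6] − [3,6] + [3,4].
The resulting 24×16 matrix has rank 15, and its Smith normal form has invariant factors (1,1,1,1,1,1,1,1,1,1,1,1,1,1,1).

From H_k ≅ ker(∂_k) / im(∂_{k+1}) we obtain:

  H_0: rank C_0 − rank ∂_1 = 8 − 7 = 1, and the invariant factors of ∂_1 are all 1, so H_0 ≅ Z.
  H_1: rank ker ∂_1 − rank ∂_2 = (24 − 7) − 15 = 2, and the invariant factors of ∂_2 are all 1, so H_1 ≅ Z^2.
  H_2: rank ker ∂_2 − rank ∂_3 = (16 − 15) − 0 = 1, and there is no ∂_3, so H_2 ≅ Z.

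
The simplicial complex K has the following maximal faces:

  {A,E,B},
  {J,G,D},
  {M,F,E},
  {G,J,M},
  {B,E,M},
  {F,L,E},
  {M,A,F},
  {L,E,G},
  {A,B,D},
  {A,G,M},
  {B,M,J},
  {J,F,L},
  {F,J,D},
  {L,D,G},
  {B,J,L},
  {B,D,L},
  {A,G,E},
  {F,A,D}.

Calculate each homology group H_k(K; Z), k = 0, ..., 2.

K has 9 vertices, 27 edges, 18 triangles.
rank ∂_0 = 0, rank ∂_1 = 8 ⇒ b_0 = 9 − 0 − 8 = 1; all invariant factors of ∂_1 are 1 so no torsion. So H_0 = Z.
rank ∂_1 = 8, rank ∂_2 = 18 ⇒ b_1 = 27 − 8 − 18 = 1; ∂_2 has invariant factor(s) [2] giving torsion. So H_1 = Z ⊕ Z/2.
rank ∂_2 = 18, rank ∂_3 = 0 ⇒ b_2 = 18 − 18 − 0 = 0. So H_2 = 0.

H_0 ≅ Z,  H_1 ≅ Z ⊕ Z/2,  H_2 = 0.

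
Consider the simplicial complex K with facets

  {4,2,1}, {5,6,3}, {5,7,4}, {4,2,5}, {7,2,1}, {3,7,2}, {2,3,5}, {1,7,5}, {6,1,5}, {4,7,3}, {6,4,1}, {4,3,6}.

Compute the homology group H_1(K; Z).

H_1 = Z/2.

Order the vertices as 1 < 2 < 3 < 4 < 5 < 6 < 7. Listing each simplex with vertices in this order, K has dimension 2 with simplices:

  0-simplices (7): [1], [2], [3], [4], [5], [6], [7]
  1-simplices (18): [1,2], [1,4], [1,5], [1,6], [1,7], [2,3], [2,4], [2,5], [2,7], [3,4], [3,5], [3,6], [3,7], [4,5], [4,6], [4,7], [5,6], [5,7]
  2-simplices (12): [1,2,4], [1,2,7], [1,4,6], [1,5,6], [1,5,7], [2,3,5], [2,3,7], [2,4,5], [3,4,6], [3,4,7], [3,5,6], [4,5,7]

Hence C_0 ≅ Z^7, C_1 ≅ Z^18, C_2 ≅ Z^12.

The boundary map ∂_1: C_1 → C_0 is given by ∂[p,q] = [q] − [p]. For instance
  ∂[2,4] = [4] − [2].
This gives a 7×18 integer matrix of rank 6; reducing to Smith normal form yields diagonal entries (1,1,1,1,1,1).

The boundary map ∂_2: C_2 → C_1 sends each 2-simplex [p,q,r] to [q,r] − [p,r] + [p,q]. For instance
  ∂[1,5,7] = [5,7] − [1,7] + [1,5],
  ∂[1,5,6] = [5,6] − [1,6] + [1,5].
The 18×12 boundary matrix has rank 12 and Smith normal form diag(1,1,1,1,1,1,1,1,1,1,1,2).

Reading off H_k = ker ∂_k / im ∂_{k+1}:

  H_1: rank ker ∂_1 − rank ∂_2 = (18 − 6) − 12 = 0, and ∂_2 has invariant factor 2 > 1, so H_1 = Z/2.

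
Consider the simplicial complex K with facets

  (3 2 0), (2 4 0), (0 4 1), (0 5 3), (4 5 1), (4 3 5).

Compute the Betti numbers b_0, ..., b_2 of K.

b_0 = 1, b_1 = 1, b_2 = 0.

Order the vertices as 0 < 1 < 2 < 3 < 4 < 5. Listing each simplex with vertices in this order, K has dimension 2 with simplices:

  0-simplices (6): [0], [1], [2], [3], [4], [5]
  1-simplices (12): [0,1], [0,2], [0,3], [0,4], [0,5], [1,4], [1,5], [2,3], [2,4], [3,4], [3,5], [4,5]
  2-simplices (6): [0,1,4], [0,2,3], [0,2,4], [0,3,5], [1,4,5], [3,4,5]

so the chain groups are C_0 ≅ Z^6, C_1 ≅ Z^12, C_2 ≅ Z^6.

∂_1: C_1 → C_0 sends each edge [p,q] (with p < q) to q − p. For instance
  ∂[1,4] = [4] − [1].
The resulting 6×12 matrix has rank 5, and its Smith normal form has invariant factors (1,1,1,1,1).

Boundary ∂_2: C_2 → C_1 sends each 2-simplex [p,q,r] to [q,r] − [p,r] + [p,q]. For instance
  ∂[1,4,5] = [4,5] − [1,5] + [1,4],
  ∂[0,3,5] = [3,5] − [0,5] + [0,3].
As a 12×6 matrix over Z this has rank 6, with invariant factors (1,1,1,1,1,1).

Reading off H_k = ker ∂_k / im ∂_{k+1}:

  H_0: rank C_0 − rank ∂_1 = 6 − 5 = 1, and the invariant factors of ∂_1 are all 1, so H_0 ≅ Z.
  H_1: rank ker ∂_1 − rank ∂_2 = (12 − 5) − 6 = 1, and the invariant factors of ∂_2 are all 1, so H_1 ≅ Z.
  H_2: rank ker ∂_2 − rank ∂_3 = (6 − 6) − 0 = 0, and there is no ∂_3, so H_2 ≅ 0.

As a check, the Euler characteristic is 6 − 12 + 6 = 0, which agrees with 1 − 1 + 0 = 0.
(K is a triangulation of the cylinder S^1 x I.)

Hence the Betti numbers are b_0 = 1, b_1 = 1, b_2 = 0.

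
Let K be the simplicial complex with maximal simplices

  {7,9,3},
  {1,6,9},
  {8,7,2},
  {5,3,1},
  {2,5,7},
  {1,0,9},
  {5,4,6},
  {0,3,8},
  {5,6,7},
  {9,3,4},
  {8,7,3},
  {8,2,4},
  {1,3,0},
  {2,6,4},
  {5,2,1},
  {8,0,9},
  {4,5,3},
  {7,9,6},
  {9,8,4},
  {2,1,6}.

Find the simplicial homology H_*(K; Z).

Fix the vertex order 0 < 1 < 2 < 3 < 4 < 5 < 6 < 7 < 8 < 9 and write every simplex with vertices in increasing order. Then dim K = 2 and the simplices of K are:

  0-simplices (10): [0], [1], [2], [3], [4], [5], [6], [7], [8], [9]
  1-simplices (30): (30 of them)
  2-simplices (20): (20 of them)

Hence C_0 ≅ Z^10, C_1 ≅ Z^30, C_2 ≅ Z^20.

∂_1: C_1 → C_0 maps an edge to its endpoints' difference, ∂[p,q] = q − p. For instance
  ∂[1,3] = [3] − [1].
This gives a 10×30 integer matrix of rank 9; reducing to Smith normal form yields diagonal entries (1,1,1,1,1,1,1,1,1).

The boundary map ∂_2: C_2 → C_1 sends each 2-simplex [p,q,r] to [q,r] − [p,r] + [p,q]. For instance
  ∂[1,3,5] = [3,5] − [1,5] + [1,3],
  ∂[0,3,8] = [3,8] − [0,8] + [0,3].
This gives a 30×20 integer matrix of rank 20; reducing to Smith normal form yields diagonal entries (1,1,1,1,1,1,1,1,1,1,1,1,1,1,1,1,1,1,1,2).

Computing H_k = (kernel of ∂_k) / (image of ∂_{k+1}):

  H_0: rank C_0 − rank ∂_1 = 10 − 9 = 1, and the invariant factors of ∂_1 are all 1, so H_0 = Z.
  H_1: rank ker ∂_1 − rank ∂_2 = (30 − 9) − 20 = 1, and ∂_2 has invariant factor 2 > 1, so H_1 = Z ⊕ Z/2.
  H_2: rank ker ∂_2 − rank ∂_3 = (20 − 20) − 0 = 0, and there is no ∂_3, so H_2 = 0.

As a check, the Euler characteristic is 10 − 30 + 20 = 0, which agrees with 1 − 1 + 0 = 0.
(K is a triangulation of the Klein bottle.)

H_0 = Z,  H_1 = Z ⊕ Z/2,  H_2 = 0.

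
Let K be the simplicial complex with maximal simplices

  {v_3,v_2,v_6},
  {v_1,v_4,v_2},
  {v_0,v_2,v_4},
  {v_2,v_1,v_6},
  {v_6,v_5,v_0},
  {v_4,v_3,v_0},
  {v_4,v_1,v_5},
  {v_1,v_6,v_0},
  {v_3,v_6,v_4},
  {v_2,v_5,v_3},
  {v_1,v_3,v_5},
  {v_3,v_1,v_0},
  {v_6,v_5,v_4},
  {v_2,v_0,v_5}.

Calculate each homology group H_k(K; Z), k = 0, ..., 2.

H_0 = Z,  H_1 = Z^2,  H_2 = Z.

We work with the vertex ordering v_0 < v_1 < v_2 < v_3 < v_4 < v_5 < v_6. The simplices of K, each written with vertices in increasing order, are:

  0-simplices (7): [v_0], [v_1], [v_2], [v_3], [v_4], [v_5], [v_6]
  1-simplices (21): (21 of them)
  2-simplices (14): (14 of them)

so the chain groups are C_0 ≅ Z^7, C_1 ≅ Z^21, C_2 ≅ Z^14.

∂_1: C_1 → C_0 sends each edge [p,q] (with p < q) to q − p. For instance
  ∂[v_0,v_4] = [v_4] − [v_0].
This gives a 7×21 integer matrix of rank 6; reducing to Smith normal form yields diagonal entries (1,1,1,1,1,1).

Boundary ∂_2: C_2 → C_1 acts by ∂[p,q,r] = [q,r] − [p,r] + [p,q]. For instance
  ∂[v_1,v_4,v_5] = [v_4,v_5] − [v_1,v_5] + [v_1,v_4],
  ∂[v_4,v_5,v_6] = [v_5,v_6] − [v_4,v_6] + [v_4,v_5].
As a 21×14 matrix over Z this has rank 13, with invariant factors (1,1,1,1,1,1,1,1,1,1,1,1,1).

Computing H_k = (kernel of ∂_k) / (image of ∂_{k+1}):

  H_0: rank C_0 − rank ∂_1 = 7 − 6 = 1, and the invariant factors of ∂_1 are all 1, so H_0 = Z.
  H_1: rank ker ∂_1 − rank ∂_2 = (21 − 6) − 13 = 2, and the invariant factors of ∂_2 are all 1, so H_1 = Z^2.
  H_2: rank ker ∂_2 − rank ∂_3 = (14 − 13) − 0 = 1, and there is no ∂_3, so H_2 = Z.

As a check, the Euler characteristic is 7 − 21 + 14 = 0, which agrees with 1 − 2 + 1 = 0.
(K is a triangulation of the torus T^2.)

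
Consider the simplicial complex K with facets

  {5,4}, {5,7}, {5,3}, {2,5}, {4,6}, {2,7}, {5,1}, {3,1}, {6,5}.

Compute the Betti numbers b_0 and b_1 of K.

Fix the vertex order 1 < 2 < 3 < 4 < 5 < 6 < 7 and write every simplex with vertices in increasing order. Then dim K = 1 and the simplices of K are:

  0-simplices (7): [1], [2], [3], [4], [5], [6], [7]
  1-simplices (9): [1,3], [1,5], [2,5], [2,7], [3,5], [4,5], [4,6], [5,6], [5,7]

giving chain groups C_0 ≅ Z^7, C_1 ≅ Z^9.

The boundary map ∂_1: C_1 → C_0 maps an edge to its endpoints' difference, ∂[p,q] = q − p. For instance
  ∂[4,5] = [5] − [4].
The resulting 7×9 matrix has rank 6, and its Smith normal form has invariant factors (1,1,1,1,1,1).

From H_k ≅ ker(∂_k) / im(∂_{k+1}) we obtain:

  H_0: rank C_0 − rank ∂_1 = 7 − 6 = 1, and the invariant factors of ∂_1 are all 1, so H_0 = Z.
  H_1: rank ker ∂_1 − rank ∂_2 = (9 − 6) − 0 = 3, and there is no ∂_2, so H_1 = Z^3.

As a check, the Euler characteristic is 7 − 9 = -2, which agrees with 1 − 3 = -2.
(K is a triangulation of a wedge of 3 circles.)

Hence the Betti numbers are b_0 = 1, b_1 = 3.

b_0 = 1, b_1 = 3.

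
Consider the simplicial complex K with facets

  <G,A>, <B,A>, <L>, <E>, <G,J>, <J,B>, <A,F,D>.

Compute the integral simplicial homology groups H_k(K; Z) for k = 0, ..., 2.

K has 8 vertices, 7 edges, 1 triangle.
rank ∂_0 = 0, rank ∂_1 = 5 ⇒ b_0 = 8 − 0 − 5 = 3; all invariant factors of ∂_1 are 1 so no torsion. So H_0 = Z^3.
rank ∂_1 = 5, rank ∂_2 = 1 ⇒ b_1 = 7 − 5 − 1 = 1; all invariant factors of ∂_2 are 1 so no torsion. So H_1 = Z.
rank ∂_2 = 1, rank ∂_3 = 0 ⇒ b_2 = 1 − 1 − 0 = 0. So H_2 = 0.

H_0 ≅ Z^3,  H_1 ≅ Z,  H_2 = 0.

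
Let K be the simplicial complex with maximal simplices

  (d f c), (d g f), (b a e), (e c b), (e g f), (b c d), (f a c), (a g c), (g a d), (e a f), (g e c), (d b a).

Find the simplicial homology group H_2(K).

H_2 = 0.

We work with the vertex ordering a < b < c < d < e < f < g. The simplices of K, each written with vertices in increasing order, are:

  0-simplices (7): a, b, c, d, e, f, g
  1-simplices (18): ab, ac, ad, ae, af, ag, bc, bd, be, cd, ce, cf, cg, df, dg, ef, eg, fg
  2-simplices (12): abd, abe, acf, acg, adg, aef, bcd, bce, cdf, ceg, dfg, efg

Hence C_0 ≅ Z^7, C_1 ≅ Z^18, C_2 ≅ Z^12.

Boundary ∂_1: C_1 → C_0 is given by ∂[p,q] = [q] − [p].
This gives a 7×18 integer matrix of rank 6; reducing to Smith normal form yields diagonal entries (1,1,1,1,1,1).

∂_2: C_2 → C_1 sends each 2-simplex [p,q,r] to [q,r] − [p,r] + [p,q]. For instance
  ∂abd = bd − ad + ab,
  ∂abe = be − ae + ab.
This gives a 18×12 integer matrix of rank 12; reducing to Smith normal form yields diagonal entries (1,1,1,1,1,1,1,1,1,1,1,2).

Computing H_k = (kernel of ∂_k) / (image of ∂_{k+1}):

  H_2: rank ker ∂_2 − rank ∂_3 = (12 − 12) − 0 = 0, and there is no ∂_3, so H_2 = 0.

(K is a triangulation of the real projective plane RP^2.)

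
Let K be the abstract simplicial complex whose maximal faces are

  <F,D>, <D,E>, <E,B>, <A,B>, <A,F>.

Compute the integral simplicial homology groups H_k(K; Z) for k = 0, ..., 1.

H_0 ≅ Z,  H_1 ≅ Z.

Order the vertices as A < B < D < E < F. Listing each simplex with vertices in this order, K has dimension 1 with simplices:

  0-simplices (5): A, B, D, E, F
  1-simplices (5): AB, AF, BE, DE, DF

so the chain groups are C_0 ≅ Z^5, C_1 ≅ Z^5.

∂_1: C_1 → C_0 maps an edge to its endpoints' difference, ∂[p,q] = q − p. For instance
  ∂AF = F − A.
This gives a 5×5 integer matrix of rank 4; reducing to Smith normal form yields diagonal entries (1,1,1,1).

From H_k ≅ ker(∂_k) / im(∂_{k+1}) we obtain:

  H_0: rank C_0 − rank ∂_1 = 5 − 4 = 1, and the invariant factors of ∂_1 are all 1, so H_0 = Z.
  H_1: rank ker ∂_1 − rank ∂_2 = (5 − 4) − 0 = 1, and there is no ∂_2, so H_1 = Z.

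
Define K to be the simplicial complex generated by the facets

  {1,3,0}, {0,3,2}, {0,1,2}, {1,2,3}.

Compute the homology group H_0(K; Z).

H_0 = Z.

Take the total order 0 < 1 < 2 < 3 on the vertex set. Then K (dimension 2) consists of the simplices:

  0-simplices (4): [0], [1], [2], [3]
  1-simplices (6): [0,1], [0,2], [0,3], [1,2], [1,3], [2,3]
  2-simplices (4): [0,1,2], [0,1,3], [0,2,3], [1,2,3]

giving chain groups C_0 ≅ Z^4, C_1 ≅ Z^6, C_2 ≅ Z^4.

The boundary map ∂_1: C_1 → C_0 sends each edge [p,q] (with p < q) to q − p.
The 4×6 boundary matrix has rank 3 and Smith normal form diag(1,1,1).

Boundary ∂_2: C_2 → C_1 acts by ∂[p,q,r] = [q,r] − [p,r] + [p,q]. For instance
  ∂[0,2,3] = [2,3] − [0,3] + [0,2],
  ∂[0,1,2] = [1,2] − [0,2] + [0,1].
The resulting 6×4 matrix has rank 3, and its Smith normal form has invariant factors (1,1,1).

Reading off H_k = ker ∂_k / im ∂_{k+1}:

  H_0: rank C_0 − rank ∂_1 = 4 − 3 = 1, and the invariant factors of ∂_1 are all 1, so H_0 ≅ Z.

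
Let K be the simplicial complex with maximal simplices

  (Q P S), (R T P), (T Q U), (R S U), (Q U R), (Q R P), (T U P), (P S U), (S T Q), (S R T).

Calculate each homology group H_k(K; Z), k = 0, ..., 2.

We work with the vertex ordering P < Q < R < S < T < U. The simplices of K, each written with vertices in increasing order, are:

  0-simplices (6): P, Q, R, S, T, U
  1-simplices (15): PQ, PR, PS, PT, PU, QR, QS, QT, QU, RS, RT, RU, ST, SU, TU
  2-simplices (10): PQR, PQS, PRT, PSU, PTU, QRU, QST, QTU, RST, RSU

so the chain groups are C_0 ≅ Z^6, C_1 ≅ Z^15, C_2 ≅ Z^10.

The boundary map ∂_1: C_1 → C_0 sends each edge [p,q] (with p < q) to q − p. For instance
  ∂RU = U − R.
This gives a 6×15 integer matrix of rank 5; reducing to Smith normal form yields diagonal entries (1,1,1,1,1).

The boundary map ∂_2: C_2 → C_1 sends each 2-simplex [p,q,r] to [q,r] − [p,r] + [p,q]. For instance
  ∂PQR = QR − PR + PQ,
  ∂PSU = SU − PU + PS.
The resulting 15×10 matrix has rank 10, and its Smith normal form has invariant factors (1,1,1,1,1,1,1,1,1,2).

Reading off H_k = ker ∂_k / im ∂_{k+1}:

  H_0: rank C_0 − rank ∂_1 = 6 − 5 = 1, and the invariant factors of ∂_1 are all 1, so H_0 = Z.
  H_1: rank ker ∂_1 − rank ∂_2 = (15 − 5) − 10 = 0, and ∂_2 has invariant factor 2 > 1, so H_1 = Z/2.
  H_2: rank ker ∂_2 − rank ∂_3 = (10 − 10) − 0 = 0, and there is no ∂_3, so H_2 = 0.

As a check, the Euler characteristic is 6 − 15 + 10 = 1, which agrees with 1 − 0 + 0 = 1.

H_0 = Z,  H_1 = Z/2,  H_2 = 0.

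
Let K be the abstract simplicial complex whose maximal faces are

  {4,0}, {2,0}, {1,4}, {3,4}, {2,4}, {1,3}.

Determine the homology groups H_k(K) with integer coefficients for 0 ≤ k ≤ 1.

H_0 = Z,  H_1 = Z^2.

Fix the vertex order 0 < 1 < 2 < 3 < 4 and write every simplex with vertices in increasing order. Then dim K = 1 and the simplices of K are:

  0-simplices (5): [0], [1], [2], [3], [4]
  1-simplices (6): [0,2], [0,4], [1,3], [1,4], [2,4], [3,4]

giving chain groups C_0 ≅ Z^5, C_1 ≅ Z^6.

Boundary ∂_1: C_1 → C_0 sends each edge [p,q] (with p < q) to q − p.
This gives a 5×6 integer matrix of rank 4; reducing to Smith normal form yields diagonal entries (1,1,1,1).

From H_k ≅ ker(∂_k) / im(∂_{k+1}) we obtain:

  H_0: rank C_0 − rank ∂_1 = 5 − 4 = 1, and the invariant factors of ∂_1 are all 1, so H_0 = Z.
  H_1: rank ker ∂_1 − rank ∂_2 = (6 − 4) − 0 = 2, and there is no ∂_2, so H_1 = Z^2.

(K is a triangulation of a wedge of 2 circles.)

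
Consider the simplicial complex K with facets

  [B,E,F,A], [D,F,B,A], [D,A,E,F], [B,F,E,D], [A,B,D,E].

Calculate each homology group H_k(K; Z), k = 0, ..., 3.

H_0 = Z,  H_1 = 0,  H_2 = 0,  H_3 = Z.

Order the vertices as A < B < D < E < F. Listing each simplex with vertices in this order, K has dimension 3 with simplices:

  0-simplices (5): A, B, D, E, F
  1-simplices (10): AB, AD, AE, AF, BD, BE, BF, DE, DF, EF
  2-simplices (10): ABD, ABE, ABF, ADE, ADF, AEF, BDE, BDF, BEF, DEF
  3-simplices (5): ABDE, ABDF, ABEF, ADEF, BDEF

so the chain groups are C_0 ≅ Z^5, C_1 ≅ Z^10, C_2 ≅ Z^10, C_3 ≅ Z^5.

The boundary map ∂_1: C_1 → C_0 maps an edge to its endpoints' difference, ∂[p,q] = q − p. For instance
  ∂AE = E − A.
As a 5×10 matrix over Z this has rank 4, with invariant factors (1,1,1,1).

The boundary map ∂_2: C_2 → C_1 sends each 2-simplex [p,q,r] to [q,r] − [p,r] + [p,q]. For instance
  ∂BEF = EF − BF + BE,
  ∂ADE = DE − AE + AD.
The 10×10 boundary matrix has rank 6 and Smith normal form diag(1,1,1,1,1,1).

Boundary ∂_3: C_3 → C_2 sends each 3-simplex σ to the alternating sum Σ_i (−1)^i (σ with its i-th vertex removed). For instance
  ∂ABEF = BEF − AEF + ABF − ABE,
  ∂ADEF = DEF − AEF + ADF − ADE.
This gives a 10×5 integer matrix of rank 4; reducing to Smith normal form yields diagonal entries (1,1,1,1).

From H_k ≅ ker(∂_k) / im(∂_{k+1}) we obtain:

  H_0: rank C_0 − rank ∂_1 = 5 − 4 = 1, and the invariant factors of ∂_1 are all 1, so H_0 ≅ Z.
  H_1: rank ker ∂_1 − rank ∂_2 = (10 − 4) − 6 = 0, and the invariant factors of ∂_2 are all 1, so H_1 ≅ 0.
  H_2: rank ker ∂_2 − rank ∂_3 = (10 − 6) − 4 = 0, and the invariant factors of ∂_3 are all 1, so H_2 ≅ 0.
  H_3: rank ker ∂_3 − rank ∂_4 = (5 − 4) − 0 = 1, and there is no ∂_4, so H_3 ≅ Z.

(K is a triangulation of the 3-sphere S^3.)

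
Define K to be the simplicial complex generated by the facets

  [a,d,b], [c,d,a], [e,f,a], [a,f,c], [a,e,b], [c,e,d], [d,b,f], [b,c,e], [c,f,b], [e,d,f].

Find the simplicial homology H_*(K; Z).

Fix the vertex order a < b < c < d < e < f and write every simplex with vertices in increasing order. Then dim K = 2 and the simplices of K are:

  0-simplices (6): a, b, c, d, e, f
  1-simplices (15): ab, ac, ad, ae, af, bc, bd, be, bf, cd, ce, cf, de, df, ef
  2-simplices (10): abd, abe, acd, acf, aef, bce, bcf, bdf, cde, def

so the chain groups are C_0 ≅ Z^6, C_1 ≅ Z^15, C_2 ≅ Z^10.

The boundary map ∂_1: C_1 → C_0 sends each edge [p,q] (with p < q) to q − p.
As a 6×15 matrix over Z this has rank 5, with invariant factors (1,1,1,1,1).

The boundary map ∂_2: C_2 → C_1 sends each 2-simplex [p,q,r] to [q,r] − [p,r] + [p,q]. For instance
  ∂acf = cf − af + ac,
  ∂bce = ce − be + bc.
As a 15×10 matrix over Z this has rank 10, with invariant factors (1,1,1,1,1,1,1,1,1,2).

Computing H_k = (kernel of ∂_k) / (image of ∂_{k+1}):

  H_0: rank C_0 − rank ∂_1 = 6 − 5 = 1, and the invariant factors of ∂_1 are all 1, so H_0 = Z.
  H_1: rank ker ∂_1 − rank ∂_2 = (15 − 5) − 10 = 0, and ∂_2 has invariant factor 2 > 1, so H_1 = Z/2.
  H_2: rank ker ∂_2 − rank ∂_3 = (10 − 10) − 0 = 0, and there is no ∂_3, so H_2 = 0.

H_0 = Z,  H_1 = Z/2,  H_2 = 0.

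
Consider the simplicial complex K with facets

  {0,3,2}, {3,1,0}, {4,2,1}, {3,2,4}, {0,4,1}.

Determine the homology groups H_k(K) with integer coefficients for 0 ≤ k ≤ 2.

We work with the vertex ordering 0 < 1 < 2 < 3 < 4. The simplices of K, each written with vertices in increasing order, are:

  0-simplices (5): [0], [1], [2], [3], [4]
  1-simplices (10): [0,1], [0,2], [0,3], [0,4], [1,2], [1,3], [1,4], [2,3], [2,4], [3,4]
  2-simplices (5): [0,1,3], [0,1,4], [0,2,3], [1,2,4], [2,3,4]

so the chain groups are C_0 ≅ Z^5, C_1 ≅ Z^10, C_2 ≅ Z^5.

∂_1: C_1 → C_0 is given by ∂[p,q] = [q] − [p].
The resulting 5×10 matrix has rank 4, and its Smith normal form has invariant factors (1,1,1,1).

∂_2: C_2 → C_1 maps a triangle to the signed sum of its edges. For instance
  ∂[0,2,3] = [2,3] − [0,3] + [0,2],
  ∂[0,1,4] = [1,4] − [0,4] + [0,1].
This gives a 10×5 integer matrix of rank 5; reducing to Smith normal form yields diagonal entries (1,1,1,1,1).

Now H_k = ker ∂_k / im ∂_{k+1}, so:

  H_0: rank C_0 − rank ∂_1 = 5 − 4 = 1, and the invariant factors of ∂_1 are all 1, so H_0 ≅ Z.
  H_1: rank ker ∂_1 − rank ∂_2 = (10 − 4) − 5 = 1, and the invariant factors of ∂_2 are all 1, so H_1 ≅ Z.
  H_2: rank ker ∂_2 − rank ∂_3 = (5 − 5) − 0 = 0, and there is no ∂_3, so H_2 ≅ 0.

H_0 = Z,  H_1 = Z,  H_2 = 0.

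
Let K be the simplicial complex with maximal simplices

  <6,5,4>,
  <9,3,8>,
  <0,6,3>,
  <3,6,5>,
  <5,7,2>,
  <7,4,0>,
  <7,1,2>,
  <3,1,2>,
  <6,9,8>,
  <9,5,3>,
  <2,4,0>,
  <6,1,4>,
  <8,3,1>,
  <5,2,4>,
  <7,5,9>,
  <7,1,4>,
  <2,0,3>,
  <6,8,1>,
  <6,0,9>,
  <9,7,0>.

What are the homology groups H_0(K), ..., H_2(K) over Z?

H_0 = Z,  H_1 = Z ⊕ Z/2,  H_2 = 0.

We work with the vertex ordering 0 < 1 < 2 < 3 < 4 < 5 < 6 < 7 < 8 < 9. The simplices of K, each written with vertices in increasing order, are:

  0-simplices (10): [0], [1], [2], [3], [4], [5], [6], [7], [8], [9]
  1-simplices (30): (30 of them)
  2-simplices (20): (20 of them)

giving chain groups C_0 ≅ Z^10, C_1 ≅ Z^30, C_2 ≅ Z^20.

The boundary map ∂_1: C_1 → C_0 maps an edge to its endpoints' difference, ∂[p,q] = q − p. For instance
  ∂[5,9] = [9] − [5].
The 10×30 boundary matrix has rank 9 and Smith normal form diag(1,1,1,1,1,1,1,1,1).

Boundary ∂_2: C_2 → C_1 maps a triangle to the signed sum of its edges. For instance
  ∂[4,5,6] = [5,6] − [4,6] + [4,5],
  ∂[3,5,9] = [5,9] − [3,9] + [3,5].
As a 30×20 matrix over Z this has rank 20, with invariant factors (1,1,1,1,1,1,1,1,1,1,1,1,1,1,1,1,1,1,1,2).

Computing H_k = (kernel of ∂_k) / (image of ∂_{k+1}):

  H_0: rank C_0 − rank ∂_1 = 10 − 9 = 1, and the invariant factors of ∂_1 are all 1, so H_0 = Z.
  H_1: rank ker ∂_1 − rank ∂_2 = (30 − 9) − 20 = 1, and ∂_2 has invariant factor 2 > 1, so H_1 = Z ⊕ Z/2.
  H_2: rank ker ∂_2 − rank ∂_3 = (20 − 20) − 0 = 0, and there is no ∂_3, so H_2 = 0.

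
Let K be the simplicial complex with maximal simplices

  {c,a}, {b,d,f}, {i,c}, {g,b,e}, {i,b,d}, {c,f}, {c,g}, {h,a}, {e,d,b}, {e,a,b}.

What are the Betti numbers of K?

b_0 = 1, b_1 = 3, b_2 = 0.

Order the vertices as a < b < c < d < e < f < g < h < i. Listing each simplex with vertices in this order, K has dimension 2 with simplices:

  0-simplices (9): a, b, c, d, e, f, g, h, i
  1-simplices (16): ab, ac, ae, ah, bd, be, bf, bg, bi, cf, cg, ci, de, df, di, eg
  2-simplices (5): abe, bde, bdf, bdi, beg

Hence C_0 ≅ Z^9, C_1 ≅ Z^16, C_2 ≅ Z^5.

Boundary ∂_1: C_1 → C_0 sends each edge [p,q] (with p < q) to q − p.
The resulting 9×16 matrix has rank 8, and its Smith normal form has invariant factors (1,1,1,1,1,1,1,1).

Boundary ∂_2: C_2 → C_1 sends each 2-simplex [p,q,r] to [q,r] − [p,r] + [p,q]. For instance
  ∂bde = de − be + bd,
  ∂beg = eg − bg + be.
This gives a 16×5 integer matrix of rank 5; reducing to Smith normal form yields diagonal entries (1,1,1,1,1).

Reading off H_k = ker ∂_k / im ∂_{k+1}:

  H_0: rank C_0 − rank ∂_1 = 9 − 8 = 1, and the invariant factors of ∂_1 are all 1, so H_0 ≅ Z.
  H_1: rank ker ∂_1 − rank ∂_2 = (16 − 8) − 5 = 3, and the invariant factors of ∂_2 are all 1, so H_1 ≅ Z^3.
  H_2: rank ker ∂_2 − rank ∂_3 = (5 − 5) − 0 = 0, and there is no ∂_3, so H_2 ≅ 0.

As a check, the Euler characteristic is 9 − 16 + 5 = -2, which agrees with 1 − 3 + 0 = -2.

Hence the Betti numbers are b_0 = 1, b_1 = 3, b_2 = 0.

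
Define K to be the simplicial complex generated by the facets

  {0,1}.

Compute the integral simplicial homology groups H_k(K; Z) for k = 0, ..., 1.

H_0 ≅ Z,  H_1 = 0.

Take the total order 0 < 1 on the vertex set. Then K (dimension 1) consists of the simplices:

  0-simplices (2): [0], [1]
  1-simplices (1): [0,1]

Hence C_0 ≅ Z^2, C_1 ≅ Z^1.

The boundary map ∂_1: C_1 → C_0 maps an edge to its endpoints' difference, ∂[p,q] = q − p.
As a 2×1 matrix over Z this has rank 1, with invariant factors (1).

Now H_k = ker ∂_k / im ∂_{k+1}, so:

  H_0: rank C_0 − rank ∂_1 = 2 − 1 = 1, and the invariant factors of ∂_1 are all 1, so H_0 = Z.
  H_1: rank ker ∂_1 − rank ∂_2 = (1 − 1) − 0 = 0, and there is no ∂_2, so H_1 = 0.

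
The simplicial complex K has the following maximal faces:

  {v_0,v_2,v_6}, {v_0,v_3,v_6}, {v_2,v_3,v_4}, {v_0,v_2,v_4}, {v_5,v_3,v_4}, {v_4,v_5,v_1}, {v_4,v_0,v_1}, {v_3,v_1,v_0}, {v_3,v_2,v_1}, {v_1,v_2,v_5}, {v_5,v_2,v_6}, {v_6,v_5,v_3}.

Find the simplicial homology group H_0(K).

H_0 = Z.

Order the vertices as v_0 < v_1 < v_2 < v_3 < v_4 < v_5 < v_6. Listing each simplex with vertices in this order, K has dimension 2 with simplices:

  0-simplices (7): [v_0], [v_1], [v_2], [v_3], [v_4], [v_5], [v_6]
  1-simplices (18): (18 of them)
  2-simplices (12): (12 of them)

so the chain groups are C_0 ≅ Z^7, C_1 ≅ Z^18, C_2 ≅ Z^12.

∂_1: C_1 → C_0 maps an edge to its endpoints' difference, ∂[p,q] = q − p. For instance
  ∂[v_0,v_1] = [v_1] − [v_0].
As a 7×18 matrix over Z this has rank 6, with invariant factors (1,1,1,1,1,1).

∂_2: C_2 → C_1 acts by ∂[p,q,r] = [q,r] − [p,r] + [p,q]. For instance
  ∂[v_3,v_4,v_5] = [v_4,v_5] − [v_3,v_5] + [v_3,v_4],
  ∂[v_1,v_4,v_5] = [v_4,v_5] − [v_1,v_5] + [v_1,v_4].
As a 18×12 matrix over Z this has rank 12, with invariant factors (1,1,1,1,1,1,1,1,1,1,1,2).

Now H_k = ker ∂_k / im ∂_{k+1}, so:

  H_0: rank C_0 − rank ∂_1 = 7 − 6 = 1, and the invariant factors of ∂_1 are all 1, so H_0 ≅ Z.

(K is a triangulation of the real projective plane RP^2.)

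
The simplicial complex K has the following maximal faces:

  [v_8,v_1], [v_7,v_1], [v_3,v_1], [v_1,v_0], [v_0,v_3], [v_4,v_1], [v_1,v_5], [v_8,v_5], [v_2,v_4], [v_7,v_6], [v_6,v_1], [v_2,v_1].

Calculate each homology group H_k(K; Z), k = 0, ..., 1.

Take the total order v_0 < v_1 < v_2 < v_3 < v_4 < v_5 < v_6 < v_7 < v_8 on the vertex set. Then K (dimension 1) consists of the simplices:

  0-simplices (9): [v_0], [v_1], [v_2], [v_3], [v_4], [v_5], [v_6], [v_7], [v_8]
  1-simplices (12): [v_0,v_1], [v_0,v_3], [v_1,v_2], [v_1,v_3], [v_1,v_4], [v_1,v_5], [v_1,v_6], [v_1,v_7], [v_1,v_8], [v_2,v_4], [v_5,v_8], [v_6,v_7]

giving chain groups C_0 ≅ Z^9, C_1 ≅ Z^12.

Boundary ∂_1: C_1 → C_0 maps an edge to its endpoints' difference, ∂[p,q] = q − p.
As a 9×12 matrix over Z this has rank 8, with invariant factors (1,1,1,1,1,1,1,1).

Now H_k = ker ∂_k / im ∂_{k+1}, so:

  H_0: rank C_0 − rank ∂_1 = 9 − 8 = 1, and the invariant factors of ∂_1 are all 1, so H_0 = Z.
  H_1: rank ker ∂_1 − rank ∂_2 = (12 − 8) − 0 = 4, and there is no ∂_2, so H_1 = Z^4.

H_0 ≅ Z,  H_1 ≅ Z^4.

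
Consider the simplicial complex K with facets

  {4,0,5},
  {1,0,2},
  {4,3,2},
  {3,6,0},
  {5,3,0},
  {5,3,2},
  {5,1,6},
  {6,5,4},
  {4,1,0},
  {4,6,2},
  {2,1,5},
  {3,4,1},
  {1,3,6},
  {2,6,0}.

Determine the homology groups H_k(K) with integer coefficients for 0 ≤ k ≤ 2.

H_0 = Z,  H_1 = Z^2,  H_2 = Z.

Fix the vertex order 0 < 1 < 2 < 3 < 4 < 5 < 6 and write every simplex with vertices in increasing order. Then dim K = 2 and the simplices of K are:

  0-simplices (7): [0], [1], [2], [3], [4], [5], [6]
  1-simplices (21): [0,1], [0,2], [0,3], [0,4], [0,5], [0,6], [1,2], [1,3], [1,4], [1,5], [1,6], [2,3], [2,4], [2,5], [2,6], [3,4], [3,5], [3,6], [4,5], [4,6], [5,6]
  2-simplices (14): [0,1,2], [0,1,4], [0,2,6], [0,3,5], [0,3,6], [0,4,5], [1,2,5], [1,3,4], [1,3,6], [1,5,6], [2,3,4], [2,3,5], [2,4,6], [4,5,6]

giving chain groups C_0 ≅ Z^7, C_1 ≅ Z^21, C_2 ≅ Z^14.

Boundary ∂_1: C_1 → C_0 maps an edge to its endpoints' difference, ∂[p,q] = q − p.
This gives a 7×21 integer matrix of rank 6; reducing to Smith normal form yields diagonal entries (1,1,1,1,1,1).

The boundary map ∂_2: C_2 → C_1 maps a triangle to the signed sum of its edges. For instance
  ∂[0,1,2] = [1,2] − [0,2] + [0,1],
  ∂[2,3,5] = [3,5] − [2,5] + [2,3].
The resulting 21×14 matrix has rank 13, and its Smith normal form has invariant factors (1,1,1,1,1,1,1,1,1,1,1,1,1).

Computing H_k = (kernel of ∂_k) / (image of ∂_{k+1}):

  H_0: rank C_0 − rank ∂_1 = 7 − 6 = 1, and the invariant factors of ∂_1 are all 1, so H_0 = Z.
  H_1: rank ker ∂_1 − rank ∂_2 = (21 − 6) − 13 = 2, and the invariant factors of ∂_2 are all 1, so H_1 = Z^2.
  H_2: rank ker ∂_2 − rank ∂_3 = (14 − 13) − 0 = 1, and there is no ∂_3, so H_2 = Z.

(K is a triangulation of the torus T^2.)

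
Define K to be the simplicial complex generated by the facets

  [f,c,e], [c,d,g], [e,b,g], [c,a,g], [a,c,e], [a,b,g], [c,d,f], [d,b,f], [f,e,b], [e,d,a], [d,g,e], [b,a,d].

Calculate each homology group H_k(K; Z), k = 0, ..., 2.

Take the total order a < b < c < d < e < f < g on the vertex set. Then K (dimension 2) consists of the simplices:

  0-simplices (7): a, b, c, d, e, f, g
  1-simplices (18): ab, ac, ad, ae, ag, bd, be, bf, bg, cd, ce, cf, cg, de, df, dg, ef, eg
  2-simplices (12): abd, abg, ace, acg, ade, bdf, bef, beg, cdf, cdg, cef, deg

giving chain groups C_0 ≅ Z^7, C_1 ≅ Z^18, C_2 ≅ Z^12.

Boundary ∂_1: C_1 → C_0 maps an edge to its endpoints' difference, ∂[p,q] = q − p. For instance
  ∂dg = g − d.
The 7×18 boundary matrix has rank 6 and Smith normal form diag(1,1,1,1,1,1).

Boundary ∂_2: C_2 → C_1 sends each 2-simplex [p,q,r] to [q,r] − [p,r] + [p,q]. For instance
  ∂deg = eg − dg + de,
  ∂cdg = dg − cg + cd.
The resulting 18×12 matrix has rank 12, and its Smith normal form has invariant factors (1,1,1,1,1,1,1,1,1,1,1,2).

Reading off H_k = ker ∂_k / im ∂_{k+1}:

  H_0: rank C_0 − rank ∂_1 = 7 − 6 = 1, and the invariant factors of ∂_1 are all 1, so H_0 = Z.
  H_1: rank ker ∂_1 − rank ∂_2 = (18 − 6) − 12 = 0, and ∂_2 has invariant factor 2 > 1, so H_1 = Z/2.
  H_2: rank ker ∂_2 − rank ∂_3 = (12 − 12) − 0 = 0, and there is no ∂_3, so H_2 = 0.

H_0 = Z,  H_1 = Z/2,  H_2 = 0.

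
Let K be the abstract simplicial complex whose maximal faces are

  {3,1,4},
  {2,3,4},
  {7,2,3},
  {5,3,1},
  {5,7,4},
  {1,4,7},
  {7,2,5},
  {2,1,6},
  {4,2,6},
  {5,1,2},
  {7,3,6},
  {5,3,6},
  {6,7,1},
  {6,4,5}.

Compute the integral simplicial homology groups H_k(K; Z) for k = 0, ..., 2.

H_0 = Z,  H_1 = Z^2,  H_2 = Z.

Fix the vertex order 1 < 2 < 3 < 4 < 5 < 6 < 7 and write every simplex with vertices in increasing order. Then dim K = 2 and the simplices of K are:

  0-simplices (7): [1], [2], [3], [4], [5], [6], [7]
  1-simplices (21): [1,2], [1,3], [1,4], [1,5], [1,6], [1,7], [2,3], [2,4], [2,5], [2,6], [2,7], [3,4], [3,5], [3,6], [3,7], [4,5], [4,6], [4,7], [5,6], [5,7], [6,7]
  2-simplices (14): [1,2,5], [1,2,6], [1,3,4], [1,3,5], [1,4,7], [1,6,7], [2,3,4], [2,3,7], [2,4,6], [2,5,7], [3,5,6], [3,6,7], [4,5,6], [4,5,7]

Hence C_0 ≅ Z^7, C_1 ≅ Z^21, C_2 ≅ Z^14.

Boundary ∂_1: C_1 → C_0 sends each edge [p,q] (with p < q) to q − p.
The 7×21 boundary matrix has rank 6 and Smith normal form diag(1,1,1,1,1,1).

∂_2: C_2 → C_1 sends each 2-simplex [p,q,r] to [q,r] − [p,r] + [p,q]. For instance
  ∂[1,3,5] = [3,5] − [1,5] + [1,3],
  ∂[3,5,6] = [5,6] − [3,6] + [3,5].
This gives a 21×14 integer matrix of rank 13; reducing to Smith normal form yields diagonal entries (1,1,1,1,1,1,1,1,1,1,1,1,1).

Now H_k = ker ∂_k / im ∂_{k+1}, so:

  H_0: rank C_0 − rank ∂_1 = 7 − 6 = 1, and the invariant factors of ∂_1 are all 1, so H_0 = Z.
  H_1: rank ker ∂_1 − rank ∂_2 = (21 − 6) − 13 = 2, and the invariant factors of ∂_2 are all 1, so H_1 = Z^2.
  H_2: rank ker ∂_2 − rank ∂_3 = (14 − 13) − 0 = 1, and there is no ∂_3, so H_2 = Z.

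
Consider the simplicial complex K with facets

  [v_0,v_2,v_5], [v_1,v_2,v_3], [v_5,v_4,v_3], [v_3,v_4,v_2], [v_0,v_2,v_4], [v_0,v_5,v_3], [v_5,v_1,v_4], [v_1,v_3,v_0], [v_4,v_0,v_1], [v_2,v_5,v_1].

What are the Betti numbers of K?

b_0 = 1, b_1 = 0, b_2 = 0.

Order the vertices as v_0 < v_1 < v_2 < v_3 < v_4 < v_5. Listing each simplex with vertices in this order, K has dimension 2 with simplices:

  0-simplices (6): [v_0], [v_1], [v_2], [v_3], [v_4], [v_5]
  1-simplices (15): (15 of them)
  2-simplices (10): [v_0,v_1,v_3], [v_0,v_1,v_4], [v_0,v_2,v_4], [v_0,v_2,v_5], [v_0,v_3,v_5], [v_1,v_2,v_3], [v_1,v_2,v_5], [v_1,v_4,v_5], [v_2,v_3,v_4], [v_3,v_4,v_5]

Hence C_0 ≅ Z^6, C_1 ≅ Z^15, C_2 ≅ Z^10.

Boundary ∂_1: C_1 → C_0 is given by ∂[p,q] = [q] − [p].
This gives a 6×15 integer matrix of rank 5; reducing to Smith normal form yields diagonal entries (1,1,1,1,1).

Boundary ∂_2: C_2 → C_1 maps a triangle to the signed sum of its edges. For instance
  ∂[v_0,v_2,v_4] = [v_2,v_4] − [v_0,v_4] + [v_0,v_2],
  ∂[v_1,v_2,v_5] = [v_2,v_5] − [v_1,v_5] + [v_1,v_2].
The resulting 15×10 matrix has rank 10, and its Smith normal form has invariant factors (1,1,1,1,1,1,1,1,1,2).

Reading off H_k = ker ∂_k / im ∂_{k+1}:

  H_0: rank C_0 − rank ∂_1 = 6 − 5 = 1, and the invariant factors of ∂_1 are all 1, so H_0 = Z.
  H_1: rank ker ∂_1 − rank ∂_2 = (15 − 5) − 10 = 0, and ∂_2 has invariant factor 2 > 1, so H_1 = Z_2.
  H_2: rank ker ∂_2 − rank ∂_3 = (10 − 10) − 0 = 0, and there is no ∂_3, so H_2 = 0.

(K is a triangulation of the real projective plane RP^2.)

Hence the Betti numbers are b_0 = 1, b_1 = 0, b_2 = 0.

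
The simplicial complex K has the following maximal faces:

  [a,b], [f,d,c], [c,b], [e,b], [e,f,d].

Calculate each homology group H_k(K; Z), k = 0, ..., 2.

Order the vertices as a < b < c < d < e < f. Listing each simplex with vertices in this order, K has dimension 2 with simplices:

  0-simplices (6): a, b, c, d, e, f
  1-simplices (8): ab, bc, be, cd, cf, de, df, ef
  2-simplices (2): cdf, def

giving chain groups C_0 ≅ Z^6, C_1 ≅ Z^8, C_2 ≅ Z^2.

∂_1: C_1 → C_0 maps an edge to its endpoints' difference, ∂[p,q] = q − p. For instance
  ∂bc = c − b.
The 6×8 boundary matrix has rank 5 and Smith normal form diag(1,1,1,1,1).

Boundary ∂_2: C_2 → C_1 maps a triangle to the signed sum of its edges. For instance
  ∂cdf = df − cf + cd,
  ∂def = ef − df + de.
As a 8×2 matrix over Z this has rank 2, with invariant factors (1,1).

Computing H_k = (kernel of ∂_k) / (image of ∂_{k+1}):

  H_0: rank C_0 − rank ∂_1 = 6 − 5 = 1, and the invariant factors of ∂_1 are all 1, so H_0 ≅ Z.
  H_1: rank ker ∂_1 − rank ∂_2 = (8 − 5) − 2 = 1, and the invariant factors of ∂_2 are all 1, so H_1 ≅ Z.
  H_2: rank ker ∂_2 − rank ∂_3 = (2 − 2) − 0 = 0, and there is no ∂_3, so H_2 ≅ 0.

H_0 = Z,  H_1 = Z,  H_2 = 0.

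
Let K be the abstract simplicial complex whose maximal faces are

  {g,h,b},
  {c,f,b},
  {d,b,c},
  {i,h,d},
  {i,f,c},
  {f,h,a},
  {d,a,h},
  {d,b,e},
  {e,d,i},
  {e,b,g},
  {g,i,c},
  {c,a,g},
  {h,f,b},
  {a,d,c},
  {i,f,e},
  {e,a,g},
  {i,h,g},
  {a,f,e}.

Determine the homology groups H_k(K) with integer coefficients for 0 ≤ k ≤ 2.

K has 9 vertices, 27 edges, 18 triangles.
rank ∂_0 = 0, rank ∂_1 = 8 ⇒ b_0 = 9 − 0 − 8 = 1; all invariant factors of ∂_1 are 1 so no torsion. So H_0 ≅ Z.
rank ∂_1 = 8, rank ∂_2 = 17 ⇒ b_1 = 27 − 8 − 17 = 2; all invariant factors of ∂_2 are 1 so no torsion. So H_1 ≅ Z^2.
rank ∂_2 = 17, rank ∂_3 = 0 ⇒ b_2 = 18 − 17 − 0 = 1. So H_2 ≅ Z.

H_0 = Z,  H_1 = Z^2,  H_2 = Z.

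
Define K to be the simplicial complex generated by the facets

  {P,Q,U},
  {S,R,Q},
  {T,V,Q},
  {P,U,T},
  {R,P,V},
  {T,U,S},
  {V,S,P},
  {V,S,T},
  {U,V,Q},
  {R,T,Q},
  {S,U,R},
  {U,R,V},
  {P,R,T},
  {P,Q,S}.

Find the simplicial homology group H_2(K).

We work with the vertex ordering P < Q < R < S < T < U < V. The simplices of K, each written with vertices in increasing order, are:

  0-simplices (7): P, Q, R, S, T, U, V
  1-simplices (21): PQ, PR, PS, PT, PU, PV, QR, QS, QT, QU, QV, RS, RT, RU, RV, ST, SU, SV, TU, TV, UV
  2-simplices (14): PQS, PQU, PRT, PRV, PSV, PTU, QRS, QRT, QTV, QUV, RSU, RUV, STU, STV

Hence C_0 ≅ Z^7, C_1 ≅ Z^21, C_2 ≅ Z^14.

Boundary ∂_1: C_1 → C_0 is given by ∂[p,q] = [q] − [p]. For instance
  ∂TU = U − T.
As a 7×21 matrix over Z this has rank 6, with invariant factors (1,1,1,1,1,1).

Boundary ∂_2: C_2 → C_1 maps a triangle to the signed sum of its edges. For instance
  ∂PQS = QS − PS + PQ,
  ∂QRS = RS − QS + QR.
This gives a 21×14 integer matrix of rank 13; reducing to Smith normal form yields diagonal entries (1,1,1,1,1,1,1,1,1,1,1,1,1).

Reading off H_k = ker ∂_k / im ∂_{k+1}:

  H_2: rank ker ∂_2 − rank ∂_3 = (14 − 13) − 0 = 1, and there is no ∂_3, so H_2 = Z.

(K is a triangulation of the torus T^2.)

H_2 ≅ Z.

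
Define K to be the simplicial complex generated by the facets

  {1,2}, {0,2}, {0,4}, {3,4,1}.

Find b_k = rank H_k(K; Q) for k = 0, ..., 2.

We work with the vertex ordering 0 < 1 < 2 < 3 < 4. The simplices of K, each written with vertices in increasing order, are:

  0-simplices (5): [0], [1], [2], [3], [4]
  1-simplices (6): [0,2], [0,4], [1,2], [1,3], [1,4], [3,4]
  2-simplices (1): [1,3,4]

giving chain groups C_0 ≅ Z^5, C_1 ≅ Z^6, C_2 ≅ Z^1.

Boundary ∂_1: C_1 → C_0 maps an edge to its endpoints' difference, ∂[p,q] = q − p.
This gives a 5×6 integer matrix of rank 4; reducing to Smith normal form yields diagonal entries (1,1,1,1).

Boundary ∂_2: C_2 → C_1 acts by ∂[p,q,r] = [q,r] − [p,r] + [p,q]. For instance
  ∂[1,3,4] = [3,4] − [1,4] + [1,3].
As a 6×1 matrix over Z this has rank 1, with invariant factors (1).

Reading off H_k = ker ∂_k / im ∂_{k+1}:

  H_0: rank C_0 − rank ∂_1 = 5 − 4 = 1, and the invariant factors of ∂_1 are all 1, so H_0 ≅ Z.
  H_1: rank ker ∂_1 − rank ∂_2 = (6 − 4) − 1 = 1, and the invariant factors of ∂_2 are all 1, so H_1 ≅ Z.
  H_2: rank ker ∂_2 − rank ∂_3 = (1 − 1) − 0 = 0, and there is no ∂_3, so H_2 ≅ 0.

Hence the Betti numbers are b_0 = 1, b_1 = 1, b_2 = 0.

b_0 = 1, b_1 = 1, b_2 = 0.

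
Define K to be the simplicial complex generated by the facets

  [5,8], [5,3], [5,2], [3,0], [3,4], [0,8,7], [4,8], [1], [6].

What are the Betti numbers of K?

b_0 = 3, b_1 = 2, b_2 = 0.

Fix the vertex order 0 < 1 < 2 < 3 < 4 < 5 < 6 < 7 < 8 and write every simplex with vertices in increasing order. Then dim K = 2 and the simplices of K are:

  0-simplices (9): [0], [1], [2], [3], [4], [5], [6], [7], [8]
  1-simplices (9): [0,3], [0,7], [0,8], [2,5], [3,4], [3,5], [4,8], [5,8], [7,8]
  2-simplices (1): [0,7,8]

giving chain groups C_0 ≅ Z^9, C_1 ≅ Z^9, C_2 ≅ Z^1.

∂_1: C_1 → C_0 sends each edge [p,q] (with p < q) to q − p. For instance
  ∂[0,3] = [3] − [0].
This gives a 9×9 integer matrix of rank 6; reducing to Smith normal form yields diagonal entries (1,1,1,1,1,1).

Boundary ∂_2: C_2 → C_1 acts by ∂[p,q,r] = [q,r] − [p,r] + [p,q]. For instance
  ∂[0,7,8] = [7,8] − [0,8] + [0,7].
The 9×1 boundary matrix has rank 1 and Smith normal form diag(1).

Now H_k = ker ∂_k / im ∂_{k+1}, so:

  H_0: rank C_0 − rank ∂_1 = 9 − 6 = 3, and the invariant factors of ∂_1 are all 1, so H_0 ≅ Z^3.
  H_1: rank ker ∂_1 − rank ∂_2 = (9 − 6) − 1 = 2, and the invariant factors of ∂_2 are all 1, so H_1 ≅ Z^2.
  H_2: rank ker ∂_2 − rank ∂_3 = (1 − 1) − 0 = 0, and there is no ∂_3, so H_2 ≅ 0.

As a check, the Euler characteristic is 9 − 9 + 1 = 1, which agrees with 3 − 2 + 0 = 1.

Hence the Betti numbers are b_0 = 3, b_1 = 2, b_2 = 0.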